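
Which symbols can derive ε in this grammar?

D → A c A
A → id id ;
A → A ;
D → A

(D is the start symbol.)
None

There are no ε-productions, so no non-terminal can derive ε.
No non-terminals are nullable.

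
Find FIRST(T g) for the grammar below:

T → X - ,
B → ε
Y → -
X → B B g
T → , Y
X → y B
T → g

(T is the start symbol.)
{ ',', 'g', 'y' }

FIRST sets of the non-terminals involved (from the grammar, by fixed-point iteration):
  FIRST(T) = { ',', 'g', 'y' }

To compute FIRST(T g), process the symbols left to right:
Symbol T is a non-terminal. Add FIRST(T) \ {ε} = { ',', 'g', 'y' }
T is not nullable (ε ∉ FIRST(T)), so stop here.
FIRST(T g) = { ',', 'g', 'y' }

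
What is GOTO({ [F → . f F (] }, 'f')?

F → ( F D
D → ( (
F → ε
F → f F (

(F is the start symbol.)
GOTO(I, 'f') = CLOSURE({ [A → αX.β] : [A → α.Xβ] ∈ I, X = 'f' })

Items with dot before 'f', with the dot advanced:
  [F → . f F (] → [F → f . F (]
Closure of the advanced items:
  [F → f . F (] has the dot before F: add [F → . ( F D], [F → .], [F → . f F (]

GOTO = { [F → . ( F D], [F → . f F (], [F → .], [F → f . F (] }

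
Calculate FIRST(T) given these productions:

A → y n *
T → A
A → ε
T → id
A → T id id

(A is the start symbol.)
{ 'id', 'y', ε }

To compute FIRST(T), examine every production with T on the left-hand side, reading each right-hand side left to right until a non-nullable symbol is reached.

FIRST sets of the other non-terminals involved (by the same procedure, iterated to a fixed point):
  FIRST(A) = { 'id', 'y', ε }

From T → A:
  - A is a non-terminal: add FIRST(A) \ {ε} = { 'id', 'y' }
    A is nullable and nothing follows, so the whole right-hand side can vanish: ε ∈ FIRST(T)
From T → id:
  - id is a terminal: add 'id' and stop

Collecting: FIRST(T) = { 'id', 'y', ε }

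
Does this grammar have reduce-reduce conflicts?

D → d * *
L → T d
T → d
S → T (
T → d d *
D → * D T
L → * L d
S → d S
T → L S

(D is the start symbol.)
Yes — I22: [L → * L d .] vs [T → d .]

A reduce-reduce conflict occurs when an LR(0) state has two complete items [A → α .] and [B → β .] — both call for a reduction, and with no lookahead the parser cannot choose between them.

Augment with D' → D and build the canonical LR(0) collection (I0 = CLOSURE({[D' → . D]}), then GOTO on every symbol after a dot until no new states appear). It has 24 states:
  I0: { [D → . * D T], [D → . d * *], [D' → . D] }  — shift
  I1: { [D → * . D T], [D → . * D T], [D → . d * *] }  — shift
  I2: { [D' → D .] }  — accept
  I3: { [D → d . * *] }  — shift
  I4: { [D → d * . *] }  — shift
  I5: { [D → d * * .] }  — reduce
  I6: { [D → * D . T], [L → . * L d], [L → . T d], [T → . L S], [T → . d d *], [T → . d] }  — shift
  I7: { [L → * . L d], [L → . * L d], [L → . T d], [T → . L S], [T → . d d *], [T → . d] }  — shift
  I8: { [L → . * L d], [L → . T d], [S → . T (], [S → . d S], [T → . L S], [T → . d d *], [T → . d], [T → L . S] }  — shift
  I9: { [D → * D T .], [L → T . d] }  — shift, reduce
  I10: { [T → d . d *], [T → d .] }  — shift, reduce
  I11: { [T → d d . *] }  — shift
  I12: { [T → d d * .] }  — reduce
  I13: { [L → T d .] }  — reduce
  I14: { [T → L S .] }  — reduce
  I15: { [L → T . d], [S → T . (] }  — shift
  I16: { [L → . * L d], [L → . T d], [S → . T (], [S → . d S], [S → d . S], [T → . L S], [T → . d d *], [T → . d], [T → d . d *], [T → d .] }  — shift, reduce
  I17: { [S → d S .] }  — reduce
  I18: { [L → . * L d], [L → . T d], [S → . T (], [S → . d S], [S → d . S], [T → . L S], [T → . d d *], [T → . d], [T → d . d *], [T → d .], [T → d d . *] }  — shift, reduce
  I19: { [L → * . L d], [L → . * L d], [L → . T d], [T → . L S], [T → . d d *], [T → . d], [T → d d * .] }  — shift, reduce
  I20: { [L → * L . d], [L → . * L d], [L → . T d], [S → . T (], [S → . d S], [T → . L S], [T → . d d *], [T → . d], [T → L . S] }  — shift
  I21: { [L → T . d] }  — shift
  I22: { [L → * L d .], [L → . * L d], [L → . T d], [S → . T (], [S → . d S], [S → d . S], [T → . L S], [T → . d d *], [T → . d], [T → d . d *], [T → d .] }  — shift, 2 reduces
  I23: { [S → T ( .] }  — reduce

I22 contains complete items [L → * L d .], [T → d .] — reduce-reduce conflict.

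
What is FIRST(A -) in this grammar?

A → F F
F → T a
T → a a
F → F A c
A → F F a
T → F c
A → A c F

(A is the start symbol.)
{ 'a' }

FIRST sets of the non-terminals involved (from the grammar, by fixed-point iteration):
  FIRST(A) = { 'a' }

To compute FIRST(A -), process the symbols left to right:
Symbol A is a non-terminal. Add FIRST(A) \ {ε} = { 'a' }
A is not nullable (ε ∉ FIRST(A)), so stop here.
FIRST(A -) = { 'a' }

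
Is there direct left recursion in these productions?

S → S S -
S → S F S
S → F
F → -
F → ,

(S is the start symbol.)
S → S S -: LEFT RECURSIVE (starts with S)
S → S F S: LEFT RECURSIVE (starts with S)
S → F: starts with F
F → -: starts with '-'
F → ,: starts with ','

The grammar has direct left recursion on: S.

Answer: Yes, S is left-recursive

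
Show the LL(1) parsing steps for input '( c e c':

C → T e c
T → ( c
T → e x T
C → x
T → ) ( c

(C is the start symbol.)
Stack is shown with the top on the left.

Stack      Input      Action
----------------------------
C $        ( c e c $  output C → T e c
T e c $    ( c e c $  output T → ( c
( c e c $  ( c e c $  match '('
c e c $    c e c $    match 'c'
e c $      e c $      match 'e'
c $        c $        match 'c'
$          $          accept

The string is accepted.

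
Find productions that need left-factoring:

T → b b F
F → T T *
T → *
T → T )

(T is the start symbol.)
Left-factoring is needed when two productions for the same non-terminal
share a common prefix on the right-hand side.

Productions for T:
  T → b b F
  T → *
  T → T )

No common prefixes found.

Answer: No, left-factoring is not needed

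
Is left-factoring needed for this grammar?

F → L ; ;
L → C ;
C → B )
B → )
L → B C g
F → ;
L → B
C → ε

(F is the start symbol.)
Left-factoring is needed when two productions for the same non-terminal
share a common prefix on the right-hand side.

Productions for F:
  F → L ; ;
  F → ;
Productions for L:
  L → C ;
  L → B C g
  L → B
Productions for C:
  C → B )
  C → ε

Found common prefix 'B' in productions for L

Answer: Yes, L has productions with common prefix 'B'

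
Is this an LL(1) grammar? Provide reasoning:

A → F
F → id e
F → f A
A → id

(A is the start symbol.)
No. Predict set conflict for A: { 'id' }

Relevant sets:
  FIRST(F) = { 'f', 'id' }

For A:
  PREDICT(A → F) = { 'f', 'id' }
  PREDICT(A → id) = { 'id' }
For F:
  PREDICT(F → id e) = { 'id' }
  PREDICT(F → f A) = { 'f' }

Conflict found: Predict set conflict for A: { 'id' }
The grammar is NOT LL(1).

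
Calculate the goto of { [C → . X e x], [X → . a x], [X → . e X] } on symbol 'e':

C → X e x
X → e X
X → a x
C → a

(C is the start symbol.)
GOTO(I, 'e') = CLOSURE({ [A → αX.β] : [A → α.Xβ] ∈ I, X = 'e' })

Items with dot before 'e', with the dot advanced:
  [X → . e X] → [X → e . X]
Closure of the advanced items:
  [X → e . X] has the dot before X: add [X → . e X], [X → . a x]

GOTO = { [X → . a x], [X → . e X], [X → e . X] }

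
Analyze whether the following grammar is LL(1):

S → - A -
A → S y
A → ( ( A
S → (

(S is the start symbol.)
Relevant sets:
  FIRST(S) = { '(', '-' }

For S:
  PREDICT(S → '-' A '-') = { '-' }
  PREDICT(S → '(') = { '(' }
For A:
  PREDICT(A → S y) = { '(', '-' }
  PREDICT(A → '(' '(' A) = { '(' }

Conflict found: Predict set conflict for A: { '(' }
The grammar is NOT LL(1).

Answer: No. Predict set conflict for A: { '(' }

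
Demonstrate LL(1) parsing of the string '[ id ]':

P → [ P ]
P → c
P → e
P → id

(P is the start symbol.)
LL(1) parsing maintains a stack (initially the start symbol over $) and the input. At each step: if the stack top is a terminal, match it against the current input token; if it is a non-terminal N, replace it with the RHS of M[N, lookahead] (the unique production whose predict set contains the lookahead).

Stack is shown with the top on the left.

Stack    Input     Action
-------------------------
P $      [ id ] $  output P → [ P ]
[ P ] $  [ id ] $  match '['
P ] $    id ] $    output P → id
id ] $   id ] $    match 'id'
] $      ] $       match ']'
$        $         accept

The string is accepted.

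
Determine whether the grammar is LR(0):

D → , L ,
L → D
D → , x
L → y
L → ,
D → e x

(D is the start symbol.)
A grammar is LR(0) if no state in the canonical LR(0) collection has:
  - both a shift item (dot before a terminal) and a complete item (shift-reduce conflict), or
  - two or more complete items (reduce-reduce conflict; the accept item [D' → D .] counts as a complete item here).

Augment with D' → D and build the canonical LR(0) collection (I0 = CLOSURE({[D' → . D]}), then GOTO on every symbol after a dot until no new states appear). It has 11 states:
  I0: { [D → . , L ,], [D → . , x], [D → . e x], [D' → . D] }  — shift
  I1: { [D → , . L ,], [D → , . x], [D → . , L ,], [D → . , x], [D → . e x], [L → . ,], [L → . D], [L → . y] }  — shift
  I2: { [D' → D .] }  — accept
  I3: { [D → e . x] }  — shift
  I4: { [D → e x .] }  — reduce
  I5: { [D → , . L ,], [D → , . x], [D → . , L ,], [D → . , x], [D → . e x], [L → , .], [L → . ,], [L → . D], [L → . y] }  — shift, reduce
  I6: { [L → D .] }  — reduce
  I7: { [D → , L . ,] }  — shift
  I8: { [D → , x .] }  — reduce
  I9: { [L → y .] }  — reduce
  I10: { [D → , L , .] }  — reduce

Conflict in state I5:
  Shift-reduce conflict between [L → , .] and [D → . , L ,]
So the grammar is NOT LR(0).

Answer: No. Shift-reduce conflict between [L → , .] and [D → . , L ,]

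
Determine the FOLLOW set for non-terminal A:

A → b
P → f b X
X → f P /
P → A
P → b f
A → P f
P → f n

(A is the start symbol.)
To compute FOLLOW(A), find every occurrence of A on a right-hand side N → α A β: add FIRST(β) \ {ε}, and if β is empty or nullable also add FOLLOW(N). Iterate to a fixed point.

A is the start symbol, so $ ∈ FOLLOW(A).
In P → A: A is at the end, add FOLLOW(P)

The FOLLOW sets referred to above (computed the same way, to a fixed point):
  FOLLOW(P) = { '/', 'f' }

Taking the union: FOLLOW(A) = { $, '/', 'f' }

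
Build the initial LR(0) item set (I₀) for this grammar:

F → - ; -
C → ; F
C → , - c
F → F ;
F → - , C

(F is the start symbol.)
First, augment the grammar with F' → F
I₀ = CLOSURE({ [F' → . F] }):
  [F' → . F] has the dot before F: add [F → . - ; -], [F → . F ;], [F → . - , C]
No further items can be added.

I₀ = { [F → . - , C], [F → . - ; -], [F → . F ;], [F' → . F] }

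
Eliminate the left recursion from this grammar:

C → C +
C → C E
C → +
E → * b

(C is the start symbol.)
C is directly left-recursive. The standard transformation for
  A → A α₁ | ... | A α_m | β₁ | ... | β_n
is
  A  → β₁ A' | ... | β_n A'
  A' → α₁ A' | ... | α_m A' | ε

C → + becomes C → + C'
C → C + becomes C' → + C'
C → C E becomes C' → E C'
Add C' → ε

Productions for other non-terminals are unchanged:
  E → * b

Resulting grammar:
C → + C'
C' → + C'
C' → E C'
C' → ε
E → * b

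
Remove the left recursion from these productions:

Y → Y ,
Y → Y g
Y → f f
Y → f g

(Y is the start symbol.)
Y → f f Y'
Y → f g Y'
Y' → , Y'
Y' → g Y'
Y' → ε

Y is directly left-recursive. The standard transformation for
  A → A α₁ | ... | A α_m | β₁ | ... | β_n
is
  A  → β₁ A' | ... | β_n A'
  A' → α₁ A' | ... | α_m A' | ε

Y → f f becomes Y → f f Y'
Y → f g becomes Y → f g Y'
Y → Y , becomes Y' → , Y'
Y → Y g becomes Y' → g Y'
Add Y' → ε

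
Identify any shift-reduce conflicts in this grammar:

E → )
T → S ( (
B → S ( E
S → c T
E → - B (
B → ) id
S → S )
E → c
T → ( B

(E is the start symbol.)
No shift-reduce conflicts

Augment with E' → E and build the canonical LR(0) collection (I0 = CLOSURE({[E' → . E]}), then GOTO on every symbol after a dot until no new states appear). It has 20 states:
  I0: { [E → . )], [E → . - B (], [E → . c], [E' → . E] }  — shift
  I1: { [E → ) .] }  — reduce
  I2: { [B → . ) id], [B → . S ( E], [E → - . B (], [S → . S )], [S → . c T] }  — shift
  I3: { [E' → E .] }  — accept
  I4: { [E → c .] }  — reduce
  I5: { [B → ) . id] }  — shift
  I6: { [E → - B . (] }  — shift
  I7: { [B → S . ( E], [S → S . )] }  — shift
  I8: { [S → . S )], [S → . c T], [S → c . T], [T → . ( B], [T → . S ( (] }  — shift
  I9: { [B → . ) id], [B → . S ( E], [S → . S )], [S → . c T], [T → ( . B] }  — shift
  I10: { [S → S . )], [T → S . ( (] }  — shift
  I11: { [S → c T .] }  — reduce
  I12: { [T → S ( . (] }  — shift
  I13: { [S → S ) .] }  — reduce
  I14: { [T → S ( ( .] }  — reduce
  I15: { [T → ( B .] }  — reduce
  I16: { [B → S ( . E], [E → . )], [E → . - B (], [E → . c] }  — shift
  I17: { [B → S ( E .] }  — reduce
  I18: { [E → - B ( .] }  — reduce
  I19: { [B → ) id .] }  — reduce

No state contains both a complete item and a shift item.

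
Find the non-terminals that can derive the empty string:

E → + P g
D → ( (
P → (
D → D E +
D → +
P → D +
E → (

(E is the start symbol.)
A non-terminal is nullable if it can derive ε (the empty string): either it has an ε-production, or it has a production whose right-hand side consists entirely of nullable non-terminals.

There are no ε-productions, so no non-terminal can derive ε.
No non-terminals are nullable.

Answer: None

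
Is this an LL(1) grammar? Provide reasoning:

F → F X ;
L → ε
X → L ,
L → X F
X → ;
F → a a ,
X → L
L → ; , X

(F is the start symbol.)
A grammar is LL(1) if for each non-terminal N with multiple productions, the predict sets of those productions are pairwise disjoint, where PREDICT(N → α) = (FIRST(α) \ {ε}) ∪ (FOLLOW(N) if α ⇒* ε).

Relevant sets:
  FIRST(F) = { 'a' }
  FIRST(X) = { ',', ';', 'a', ε }
  FIRST(L) = { ',', ';', 'a', ε }
  FOLLOW(L) = { ',', ';', 'a' }
  FOLLOW(X) = { ',', ';', 'a' }

For F:
  PREDICT(F → F X ';') = { 'a' }
  PREDICT(F → a a ',') = { 'a' }
For L:
  PREDICT(L → ε) = { ',', ';', 'a' }
  PREDICT(L → X F) = { ',', ';', 'a' }
  PREDICT(L → ';' ',' X) = { ';' }
For X:
  PREDICT(X → L ',') = { ',', ';', 'a' }
  PREDICT(X → ';') = { ';' }
  PREDICT(X → L) = { ',', ';', 'a' }

Conflict found: Predict set conflict for F: { 'a' }
The grammar is NOT LL(1).

Answer: No. Predict set conflict for F: { 'a' }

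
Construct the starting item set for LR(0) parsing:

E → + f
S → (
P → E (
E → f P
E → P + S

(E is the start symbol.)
First, augment the grammar with E' → E
I₀ = CLOSURE({ [E' → . E] }):
  [E' → . E] has the dot before E: add [E → . + f], [E → . f P], [E → . P + S]
  [E → . P + S] has the dot before P: add [P → . E (]
No further items can be added.

I₀ = { [E → . + f], [E → . P + S], [E → . f P], [E' → . E], [P → . E (] }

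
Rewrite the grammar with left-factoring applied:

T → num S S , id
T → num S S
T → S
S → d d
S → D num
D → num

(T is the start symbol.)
Left-factoring transforms A → αβ₁ | αβ₂ into A → αA' and A' → β₁ | β₂
(α is the longest common prefix among the alternatives). Repeat until
no nonterminal has two alternatives with a common prefix.

Round 1: T has alternatives sharing prefix 'num S S'. Introduce T': T → num S S T'
  Add: T' → , id
  Add: T' → ε

No remaining common prefixes — done.

Resulting grammar:
T → num S S T'
T' → , id
T' → ε
T → S
S → d d
S → D num
D → num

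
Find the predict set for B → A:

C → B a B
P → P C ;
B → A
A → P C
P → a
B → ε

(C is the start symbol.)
{ 'a' }

PREDICT(B → A) = (FIRST(RHS) \ {ε}) ∪ (FOLLOW(B) if ε ∈ FIRST(RHS), i.e. RHS ⇒* ε)
FIRST(A) = { 'a' }
FIRST(A) = { 'a' }
ε ∉ FIRST(A), so FOLLOW(B) is not added.
PREDICT(B → A) = { 'a' }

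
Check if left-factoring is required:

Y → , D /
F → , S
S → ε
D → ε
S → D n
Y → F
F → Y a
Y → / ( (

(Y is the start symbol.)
No, left-factoring is not needed

Left-factoring is needed when two productions for the same non-terminal
share a common prefix on the right-hand side.

Productions for Y:
  Y → , D /
  Y → F
  Y → / ( (
Productions for F:
  F → , S
  F → Y a
Productions for S:
  S → ε
  S → D n

No common prefixes found.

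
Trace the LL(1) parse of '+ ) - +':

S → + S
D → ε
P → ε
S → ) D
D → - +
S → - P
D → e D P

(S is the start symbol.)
LL(1) parsing maintains a stack (initially the start symbol over $) and the input. At each step: if the stack top is a terminal, match it against the current input token; if it is a non-terminal N, replace it with the RHS of M[N, lookahead] (the unique production whose predict set contains the lookahead).

Stack is shown with the top on the left.

Stack  Input      Action
------------------------
S $    + ) - + $  output S → + S
+ S $  + ) - + $  match '+'
S $    ) - + $    output S → ) D
) D $  ) - + $    match ')'
D $    - + $      output D → - +
- + $  - + $      match '-'
+ $    + $        match '+'
$      $          accept

The string is accepted.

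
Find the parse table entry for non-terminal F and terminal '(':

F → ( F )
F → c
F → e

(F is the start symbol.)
To find M[F, '('], we find productions for F where '(' is in the predict set (PREDICT(N → α) = (FIRST(α) \ {ε}) ∪ (FOLLOW(N) if α ⇒* ε)).

F → ( F ): PREDICT = { '(' }
  '(' is in predict set, so this production goes in M[F, '(']
F → c: PREDICT = { 'c' }
F → e: PREDICT = { 'e' }

M[F, '('] = F → ( F )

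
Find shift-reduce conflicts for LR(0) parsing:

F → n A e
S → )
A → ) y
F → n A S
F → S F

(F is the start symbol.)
Augment with F' → F and build the canonical LR(0) collection (I0 = CLOSURE({[F' → . F]}), then GOTO on every symbol after a dot until no new states appear). It has 11 states:
  I0: { [F → . S F], [F → . n A S], [F → . n A e], [F' → . F], [S → . )] }  — shift
  I1: { [S → ) .] }  — reduce
  I2: { [F' → F .] }  — accept
  I3: { [F → . S F], [F → . n A S], [F → . n A e], [F → S . F], [S → . )] }  — shift
  I4: { [A → . ) y], [F → n . A S], [F → n . A e] }  — shift
  I5: { [A → ) . y] }  — shift
  I6: { [F → n A . S], [F → n A . e], [S → . )] }  — shift
  I7: { [F → n A S .] }  — reduce
  I8: { [F → n A e .] }  — reduce
  I9: { [A → ) y .] }  — reduce
  I10: { [F → S F .] }  — reduce

No state contains both a complete item and a shift item.

Answer: No shift-reduce conflicts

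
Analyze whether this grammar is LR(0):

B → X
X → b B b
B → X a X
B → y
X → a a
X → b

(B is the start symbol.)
A grammar is LR(0) if no state in the canonical LR(0) collection has:
  - both a shift item (dot before a terminal) and a complete item (shift-reduce conflict), or
  - two or more complete items (reduce-reduce conflict; the accept item [B' → B .] counts as a complete item here).

Augment with B' → B and build the canonical LR(0) collection (I0 = CLOSURE({[B' → . B]}), then GOTO on every symbol after a dot until no new states appear). It has 11 states:
  I0: { [B → . X a X], [B → . X], [B → . y], [B' → . B], [X → . a a], [X → . b B b], [X → . b] }  — shift
  I1: { [B' → B .] }  — accept
  I2: { [B → X . a X], [B → X .] }  — shift, reduce
  I3: { [X → a . a] }  — shift
  I4: { [B → . X a X], [B → . X], [B → . y], [X → . a a], [X → . b B b], [X → . b], [X → b . B b], [X → b .] }  — shift, reduce
  I5: { [B → y .] }  — reduce
  I6: { [X → b B . b] }  — shift
  I7: { [X → b B b .] }  — reduce
  I8: { [X → a a .] }  — reduce
  I9: { [B → X a . X], [X → . a a], [X → . b B b], [X → . b] }  — shift
  I10: { [B → X a X .] }  — reduce

Conflict in state I2:
  Shift-reduce conflict between [B → X .] and [B → X . a X]
So the grammar is NOT LR(0).

Answer: No. Shift-reduce conflict between [B → X .] and [B → X . a X]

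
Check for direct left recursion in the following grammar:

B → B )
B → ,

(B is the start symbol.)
Yes, B is left-recursive

Direct left recursion occurs when N → N α for some non-terminal N (the right-hand side begins with the left-hand side itself).

B → B ): LEFT RECURSIVE (starts with B)
B → ,: starts with ','

The grammar has direct left recursion on: B.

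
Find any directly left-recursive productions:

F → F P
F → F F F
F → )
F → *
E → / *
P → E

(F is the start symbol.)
Yes, F is left-recursive

Direct left recursion occurs when N → N α for some non-terminal N (the right-hand side begins with the left-hand side itself).

F → F P: LEFT RECURSIVE (starts with F)
F → F F F: LEFT RECURSIVE (starts with F)
F → ): starts with ')'
F → *: starts with '*'
E → / *: starts with '/'
P → E: starts with E

The grammar has direct left recursion on: F.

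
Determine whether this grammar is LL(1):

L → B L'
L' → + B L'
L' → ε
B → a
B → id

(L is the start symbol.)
Yes, the grammar is LL(1).

A grammar is LL(1) if for each non-terminal N with multiple productions, the predict sets of those productions are pairwise disjoint, where PREDICT(N → α) = (FIRST(α) \ {ε}) ∪ (FOLLOW(N) if α ⇒* ε).

Relevant sets:
  FOLLOW(L') = { $ }

For L':
  PREDICT(L' → '+' B L') = { '+' }
  PREDICT(L' → ε) = { $ }
For B:
  PREDICT(B → a) = { 'a' }
  PREDICT(B → id) = { 'id' }
L has a single production, so nothing to check there.

All predict sets are disjoint. The grammar IS LL(1).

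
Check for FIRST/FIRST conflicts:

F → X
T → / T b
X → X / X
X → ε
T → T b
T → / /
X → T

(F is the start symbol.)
Yes. T → '/' T b / T → T b on { '/' }; T → '/' T b / T → '/' '/' on { '/' }; T → T b / T → '/' '/' on { '/' }; X → X '/' X / X → T on { '/' }

A FIRST/FIRST conflict occurs when two productions N → α and N → β for the same non-terminal have FIRST(α) ∩ FIRST(β) ≠ ∅ (with ε ∈ FIRST of a nullable right-hand side, so two nullable alternatives also conflict).

FIRST sets of the non-terminals at (or reachable through a nullable prefix from) the front of some alternative:
  FIRST(T) = { '/' }
  FIRST(X) = { '/', ε }

Productions for T:
  T → / T b: FIRST = { '/' }
  T → T b: FIRST = { '/' }
  T → / /: FIRST = { '/' }
Productions for X:
  X → X / X: FIRST = { '/' }
  X → ε: FIRST = { ε }
  X → T: FIRST = { '/' }
F has only one production, so no FIRST/FIRST conflict is possible there.

Conflict for T: T → / T b and T → T b
  Overlap: { '/' }
Conflict for T: T → / T b and T → / /
  Overlap: { '/' }
Conflict for T: T → T b and T → / /
  Overlap: { '/' }
Conflict for X: X → X / X and X → T
  Overlap: { '/' }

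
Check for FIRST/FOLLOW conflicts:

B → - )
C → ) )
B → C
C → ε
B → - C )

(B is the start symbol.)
Yes. C → ')' ')' with FOLLOW(C) on { ')' }

Nullable non-terminals: B, C.
FIRST sets used below: FIRST(C) = { ')', ε }

B: nullable alternative(s) B → C; FOLLOW(B) = { $ }
  B → - ): FIRST \ {ε} = { '-' } — disjoint from FOLLOW(B)
  B → C: FIRST \ {ε} = { ')' } — this is the only nullable alternative, skip
  B → - C ): FIRST \ {ε} = { '-' } — disjoint from FOLLOW(B)

C: nullable alternative(s) C → ε; FOLLOW(C) = { $, ')' }
  C → ) ): FIRST \ {ε} = { ')' } — overlaps FOLLOW(C) on { ')' }: CONFLICT
  C → ε: FIRST \ {ε} = { } — this is the only nullable alternative, skip

So the grammar has 1 FIRST/FOLLOW conflict (marked CONFLICT above).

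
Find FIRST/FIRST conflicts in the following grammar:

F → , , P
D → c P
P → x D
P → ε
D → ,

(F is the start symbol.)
No FIRST/FIRST conflicts.

A FIRST/FIRST conflict occurs when two productions N → α and N → β for the same non-terminal have FIRST(α) ∩ FIRST(β) ≠ ∅ (with ε ∈ FIRST of a nullable right-hand side, so two nullable alternatives also conflict).

Productions for D:
  D → c P: FIRST = { 'c' }
  D → ,: FIRST = { ',' }
Productions for P:
  P → x D: FIRST = { 'x' }
  P → ε: FIRST = { ε }
F has only one production, so no FIRST/FIRST conflict is possible there.

All alternatives of each non-terminal have pairwise disjoint FIRST sets.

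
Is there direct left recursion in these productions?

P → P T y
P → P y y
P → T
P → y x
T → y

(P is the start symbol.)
Yes, P is left-recursive

Direct left recursion occurs when N → N α for some non-terminal N (the right-hand side begins with the left-hand side itself).

P → P T y: LEFT RECURSIVE (starts with P)
P → P y y: LEFT RECURSIVE (starts with P)
P → T: starts with T
P → y x: starts with y
T → y: starts with y

The grammar has direct left recursion on: P.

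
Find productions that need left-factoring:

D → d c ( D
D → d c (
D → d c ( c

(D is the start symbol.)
Left-factoring is needed when two productions for the same non-terminal
share a common prefix on the right-hand side.

Productions for D:
  D → d c ( D
  D → d c (
  D → d c ( c

Found common prefix 'd c (' in productions for D

Answer: Yes, D has productions with common prefix 'd c ('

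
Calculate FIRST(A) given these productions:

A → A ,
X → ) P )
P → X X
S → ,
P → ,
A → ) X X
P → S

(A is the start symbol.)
{ ')' }

From A → A ,:
  - A is the symbol being defined: contributes nothing new
    A is not nullable, so stop
From A → ) X X:
  - ')' is a terminal: add ')' and stop

Collecting: FIRST(A) = { ')' }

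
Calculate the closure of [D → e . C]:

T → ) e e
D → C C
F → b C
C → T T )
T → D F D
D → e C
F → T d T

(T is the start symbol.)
To compute CLOSURE, for each item [A → α.Bβ] where B is a non-terminal, add [B → .γ] for all productions B → γ; repeat for the newly added items until nothing changes.

Start with: [D → e . C]
  [D → e . C] has the dot before C: add [C → . T T )]
  [C → . T T )] has the dot before T: add [T → . ) e e], [T → . D F D]
  [T → . D F D] has the dot before D: add [D → . C C], [D → . e C]
No further items can be added.

CLOSURE = { [C → . T T )], [D → . C C], [D → . e C], [D → e . C], [T → . ) e e], [T → . D F D] }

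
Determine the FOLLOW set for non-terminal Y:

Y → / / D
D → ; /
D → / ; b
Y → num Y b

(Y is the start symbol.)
{ $, 'b' }

Y is the start symbol, so $ ∈ FOLLOW(Y).
In Y → num Y b: Y is followed by b, add FIRST(b) \ {ε} = { 'b' }

Taking the union: FOLLOW(Y) = { $, 'b' }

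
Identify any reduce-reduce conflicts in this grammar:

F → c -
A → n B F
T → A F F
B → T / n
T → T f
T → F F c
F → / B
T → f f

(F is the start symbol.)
A reduce-reduce conflict occurs when an LR(0) state has two complete items [A → α .] and [B → β .] — both call for a reduction, and with no lookahead the parser cannot choose between them.

Augment with F' → F and build the canonical LR(0) collection (I0 = CLOSURE({[F' → . F]}), then GOTO on every symbol after a dot until no new states appear). It has 21 states:
  I0: { [F → . / B], [F → . c -], [F' → . F] }  — shift
  I1: { [A → . n B F], [B → . T / n], [F → . / B], [F → . c -], [F → / . B], [T → . A F F], [T → . F F c], [T → . T f], [T → . f f] }  — shift
  I2: { [F' → F .] }  — accept
  I3: { [F → c . -] }  — shift
  I4: { [F → c - .] }  — reduce
  I5: { [F → . / B], [F → . c -], [T → A . F F] }  — shift
  I6: { [F → / B .] }  — reduce
  I7: { [F → . / B], [F → . c -], [T → F . F c] }  — shift
  I8: { [B → T . / n], [T → T . f] }  — shift
  I9: { [T → f . f] }  — shift
  I10: { [A → . n B F], [A → n . B F], [B → . T / n], [F → . / B], [F → . c -], [T → . A F F], [T → . F F c], [T → . T f], [T → . f f] }  — shift
  I11: { [A → n B . F], [F → . / B], [F → . c -] }  — shift
  I12: { [A → n B F .] }  — reduce
  I13: { [T → f f .] }  — reduce
  I14: { [B → T / . n] }  — shift
  I15: { [T → T f .] }  — reduce
  I16: { [B → T / n .] }  — reduce
  I17: { [T → F F . c] }  — shift
  I18: { [T → F F c .] }  — reduce
  I19: { [F → . / B], [F → . c -], [T → A F . F] }  — shift
  I20: { [T → A F F .] }  — reduce

No state contains more than one complete item.

Answer: No reduce-reduce conflicts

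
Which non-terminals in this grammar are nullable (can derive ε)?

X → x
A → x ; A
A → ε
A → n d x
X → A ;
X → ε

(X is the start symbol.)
A non-terminal is nullable if it can derive ε (the empty string): either it has an ε-production, or it has a production whose right-hand side consists entirely of nullable non-terminals.

ε-productions: A → ε, X → ε
So A, X are immediately nullable.
Every non-terminal is now nullable.
Nullable = { 'A', 'X' }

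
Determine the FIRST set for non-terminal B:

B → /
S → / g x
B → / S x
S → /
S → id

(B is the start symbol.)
To compute FIRST(B), examine every production with B on the left-hand side, reading each right-hand side left to right until a non-nullable symbol is reached.

From B → /:
  - '/' is a terminal: add '/' and stop
From B → / S x:
  - '/' is a terminal: add '/' and stop

Collecting: FIRST(B) = { '/' }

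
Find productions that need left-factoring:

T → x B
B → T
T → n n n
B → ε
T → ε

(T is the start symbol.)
Left-factoring is needed when two productions for the same non-terminal
share a common prefix on the right-hand side.

Productions for T:
  T → x B
  T → n n n
  T → ε
Productions for B:
  B → T
  B → ε

No common prefixes found.

Answer: No, left-factoring is not needed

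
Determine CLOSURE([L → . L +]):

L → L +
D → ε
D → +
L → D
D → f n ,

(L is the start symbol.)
To compute CLOSURE, for each item [A → α.Bβ] where B is a non-terminal, add [B → .γ] for all productions B → γ; repeat for the newly added items until nothing changes.

Start with: [L → . L +]
  [L → . L +] has the dot before L: add [L → . D]
  [L → . D] has the dot before D: add [D → .], [D → . +], [D → . f n ,]
No further items can be added.

CLOSURE = { [D → . +], [D → . f n ,], [D → .], [L → . D], [L → . L +] }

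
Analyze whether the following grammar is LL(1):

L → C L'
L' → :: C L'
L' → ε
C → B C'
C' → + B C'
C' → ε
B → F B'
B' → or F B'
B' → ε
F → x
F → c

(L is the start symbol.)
Yes, the grammar is LL(1).

Relevant sets:
  FOLLOW(L') = { $ }
  FOLLOW(C') = { $, '::' }
  FOLLOW(B') = { $, '+', '::' }

For L':
  PREDICT(L' → :: C L') = { '::' }
  PREDICT(L' → ε) = { $ }
For C':
  PREDICT(C' → '+' B C') = { '+' }
  PREDICT(C' → ε) = { $, '::' }
For B':
  PREDICT(B' → or F B') = { 'or' }
  PREDICT(B' → ε) = { $, '+', '::' }
For F:
  PREDICT(F → x) = { 'x' }
  PREDICT(F → c) = { 'c' }
L, C, B have a single production, so nothing to check there.

All predict sets are disjoint. The grammar IS LL(1).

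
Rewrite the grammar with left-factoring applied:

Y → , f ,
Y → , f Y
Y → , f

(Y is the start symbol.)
Left-factoring transforms A → αβ₁ | αβ₂ into A → αA' and A' → β₁ | β₂
(α is the longest common prefix among the alternatives). Repeat until
no nonterminal has two alternatives with a common prefix.

Round 1: Y has alternatives sharing prefix ', f'. Introduce Y': Y → , f Y'
  Add: Y' → ,
  Add: Y' → Y
  Add: Y' → ε

No remaining common prefixes — done.

Resulting grammar:
Y → , f Y'
Y' → ,
Y' → Y
Y' → ε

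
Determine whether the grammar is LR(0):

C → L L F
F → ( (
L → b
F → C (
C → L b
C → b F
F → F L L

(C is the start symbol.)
Augment with C' → C and build the canonical LR(0) collection (I0 = CLOSURE({[C' → . C]}), then GOTO on every symbol after a dot until no new states appear). It has 15 states:
  I0: { [C → . L L F], [C → . L b], [C → . b F], [C' → . C], [L → . b] }  — shift
  I1: { [C' → C .] }  — accept
  I2: { [C → L . L F], [C → L . b], [L → . b] }  — shift
  I3: { [C → . L L F], [C → . L b], [C → . b F], [C → b . F], [F → . ( (], [F → . C (], [F → . F L L], [L → . b], [L → b .] }  — shift, reduce
  I4: { [F → ( . (] }  — shift
  I5: { [F → C . (] }  — shift
  I6: { [C → b F .], [F → F . L L], [L → . b] }  — shift, reduce
  I7: { [F → F L . L], [L → . b] }  — shift
  I8: { [L → b .] }  — reduce
  I9: { [F → F L L .] }  — reduce
  I10: { [F → C ( .] }  — reduce
  I11: { [F → ( ( .] }  — reduce
  I12: { [C → . L L F], [C → . L b], [C → . b F], [C → L L . F], [F → . ( (], [F → . C (], [F → . F L L], [L → . b] }  — shift
  I13: { [C → L b .], [L → b .] }  — 2 reduces
  I14: { [C → L L F .], [F → F . L L], [L → . b] }  — shift, reduce

Conflict in state I3:
  Shift-reduce conflict between [L → b .] and [C → . b F]
So the grammar is NOT LR(0).

Answer: No. Shift-reduce conflict between [L → b .] and [C → . b F]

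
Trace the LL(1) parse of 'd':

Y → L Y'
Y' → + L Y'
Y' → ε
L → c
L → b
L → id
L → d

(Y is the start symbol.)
LL(1) parsing maintains a stack (initially the start symbol over $) and the input. At each step: if the stack top is a terminal, match it against the current input token; if it is a non-terminal N, replace it with the RHS of M[N, lookahead] (the unique production whose predict set contains the lookahead).

Stack is shown with the top on the left.

Stack   Input  Action
---------------------
Y $     d $    output Y → L Y'
L Y' $  d $    output L → d
d Y' $  d $    match 'd'
Y' $    $      output Y' → ε
$       $      accept

The string is accepted.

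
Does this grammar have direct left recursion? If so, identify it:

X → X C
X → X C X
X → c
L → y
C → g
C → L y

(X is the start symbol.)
Yes, X is left-recursive

Direct left recursion occurs when N → N α for some non-terminal N (the right-hand side begins with the left-hand side itself).

X → X C: LEFT RECURSIVE (starts with X)
X → X C X: LEFT RECURSIVE (starts with X)
X → c: starts with c
L → y: starts with y
C → g: starts with g
C → L y: starts with L

The grammar has direct left recursion on: X.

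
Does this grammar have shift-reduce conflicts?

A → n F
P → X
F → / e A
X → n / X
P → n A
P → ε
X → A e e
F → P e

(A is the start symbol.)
Yes — I2: [P → .] vs [A → . n F]; I8: [P → .] vs [A → . n F]; I10: [P → n A .] vs [X → A . e e]; I15: [P → .] vs [A → . n F]

A shift-reduce conflict occurs when an LR(0) state has both:
  - a complete (reduce) item [A → α .] (dot at the end), and
  - a shift item [B → β . c γ] (dot before a terminal).

Augment with A' → A and build the canonical LR(0) collection (I0 = CLOSURE({[A' → . A]}), then GOTO on every symbol after a dot until no new states appear). It has 18 states:
  I0: { [A → . n F], [A' → . A] }  — shift
  I1: { [A' → A .] }  — accept
  I2: { [A → . n F], [A → n . F], [F → . / e A], [F → . P e], [P → . X], [P → . n A], [P → .], [X → . A e e], [X → . n / X] }  — shift, reduce
  I3: { [F → / . e A] }  — shift
  I4: { [X → A . e e] }  — shift
  I5: { [A → n F .] }  — reduce
  I6: { [F → P . e] }  — shift
  I7: { [P → X .] }  — reduce
  I8: { [A → . n F], [A → n . F], [F → . / e A], [F → . P e], [P → . X], [P → . n A], [P → .], [P → n . A], [X → . A e e], [X → . n / X], [X → n . / X] }  — shift, reduce
  I9: { [A → . n F], [F → / . e A], [X → . A e e], [X → . n / X], [X → n / . X] }  — shift
  I10: { [P → n A .], [X → A . e e] }  — shift, reduce
  I11: { [X → A e . e] }  — shift
  I12: { [X → A e e .] }  — reduce
  I13: { [X → n / X .] }  — reduce
  I14: { [A → . n F], [F → / e . A] }  — shift
  I15: { [A → . n F], [A → n . F], [F → . / e A], [F → . P e], [P → . X], [P → . n A], [P → .], [X → . A e e], [X → . n / X], [X → n . / X] }  — shift, reduce
  I16: { [F → / e A .] }  — reduce
  I17: { [F → P e .] }  — reduce

I2 contains reduce item [P → .] and shift items [A → . n F], [F → . / e A], [P → . n A], [X → . n / X] — shift-reduce conflict.
I8 contains reduce item [P → .] and shift items [A → . n F], [F → . / e A], [P → . n A], [X → . n / X], [X → n . / X] — shift-reduce conflict.
I10 contains reduce item [P → n A .] and shift item [X → A . e e] — shift-reduce conflict.
I15 contains reduce item [P → .] and shift items [A → . n F], [F → . / e A], [P → . n A], [X → . n / X], [X → n . / X] — shift-reduce conflict.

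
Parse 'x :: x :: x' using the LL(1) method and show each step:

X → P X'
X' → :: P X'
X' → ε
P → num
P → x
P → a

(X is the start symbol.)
LL(1) parsing maintains a stack (initially the start symbol over $) and the input. At each step: if the stack top is a terminal, match it against the current input token; if it is a non-terminal N, replace it with the RHS of M[N, lookahead] (the unique production whose predict set contains the lookahead).

Stack is shown with the top on the left.

Stack      Input          Action
--------------------------------
X $        x :: x :: x $  output X → P X'
P X' $     x :: x :: x $  output P → x
x X' $     x :: x :: x $  match 'x'
X' $       :: x :: x $    output X' → :: P X'
:: P X' $  :: x :: x $    match '::'
P X' $     x :: x $       output P → x
x X' $     x :: x $       match 'x'
X' $       :: x $         output X' → :: P X'
:: P X' $  :: x $         match '::'
P X' $     x $            output P → x
x X' $     x $            match 'x'
X' $       $              output X' → ε
$          $              accept

The string is accepted.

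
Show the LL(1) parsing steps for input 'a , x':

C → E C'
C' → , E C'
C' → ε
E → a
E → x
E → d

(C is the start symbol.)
LL(1) parsing maintains a stack (initially the start symbol over $) and the input. At each step: if the stack top is a terminal, match it against the current input token; if it is a non-terminal N, replace it with the RHS of M[N, lookahead] (the unique production whose predict set contains the lookahead).

Stack is shown with the top on the left.

Stack     Input    Action
-------------------------
C $       a , x $  output C → E C'
E C' $    a , x $  output E → a
a C' $    a , x $  match 'a'
C' $      , x $    output C' → , E C'
, E C' $  , x $    match ','
E C' $    x $      output E → x
x C' $    x $      match 'x'
C' $      $        output C' → ε
$         $        accept

The string is accepted.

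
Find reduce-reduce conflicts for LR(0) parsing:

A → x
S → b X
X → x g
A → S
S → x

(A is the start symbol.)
Yes — I4: [A → x .] vs [S → x .]

A reduce-reduce conflict occurs when an LR(0) state has two complete items [A → α .] and [B → β .] — both call for a reduction, and with no lookahead the parser cannot choose between them.

Augment with A' → A and build the canonical LR(0) collection (I0 = CLOSURE({[A' → . A]}), then GOTO on every symbol after a dot until no new states appear). It has 8 states:
  I0: { [A → . S], [A → . x], [A' → . A], [S → . b X], [S → . x] }  — shift
  I1: { [A' → A .] }  — accept
  I2: { [A → S .] }  — reduce
  I3: { [S → b . X], [X → . x g] }  — shift
  I4: { [A → x .], [S → x .] }  — 2 reduces
  I5: { [S → b X .] }  — reduce
  I6: { [X → x . g] }  — shift
  I7: { [X → x g .] }  — reduce

I4 contains complete items [A → x .], [S → x .] — reduce-reduce conflict.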